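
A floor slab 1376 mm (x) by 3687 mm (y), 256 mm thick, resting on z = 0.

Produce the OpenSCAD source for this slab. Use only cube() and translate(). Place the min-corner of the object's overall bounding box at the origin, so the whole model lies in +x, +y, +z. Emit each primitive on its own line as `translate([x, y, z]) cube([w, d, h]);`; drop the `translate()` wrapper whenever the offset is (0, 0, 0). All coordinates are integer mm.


cube([1376, 3687, 256]);


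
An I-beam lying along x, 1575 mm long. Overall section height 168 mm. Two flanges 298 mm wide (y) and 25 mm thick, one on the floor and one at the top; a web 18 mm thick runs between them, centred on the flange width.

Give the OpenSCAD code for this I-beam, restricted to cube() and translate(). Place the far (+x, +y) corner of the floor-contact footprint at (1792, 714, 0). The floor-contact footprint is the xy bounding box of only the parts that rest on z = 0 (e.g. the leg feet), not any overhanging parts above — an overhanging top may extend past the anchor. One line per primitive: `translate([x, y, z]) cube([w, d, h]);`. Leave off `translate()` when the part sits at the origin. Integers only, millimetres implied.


translate([217, 416, 0]) cube([1575, 298, 25]);
translate([217, 556, 25]) cube([1575, 18, 118]);
translate([217, 416, 143]) cube([1575, 298, 25]);


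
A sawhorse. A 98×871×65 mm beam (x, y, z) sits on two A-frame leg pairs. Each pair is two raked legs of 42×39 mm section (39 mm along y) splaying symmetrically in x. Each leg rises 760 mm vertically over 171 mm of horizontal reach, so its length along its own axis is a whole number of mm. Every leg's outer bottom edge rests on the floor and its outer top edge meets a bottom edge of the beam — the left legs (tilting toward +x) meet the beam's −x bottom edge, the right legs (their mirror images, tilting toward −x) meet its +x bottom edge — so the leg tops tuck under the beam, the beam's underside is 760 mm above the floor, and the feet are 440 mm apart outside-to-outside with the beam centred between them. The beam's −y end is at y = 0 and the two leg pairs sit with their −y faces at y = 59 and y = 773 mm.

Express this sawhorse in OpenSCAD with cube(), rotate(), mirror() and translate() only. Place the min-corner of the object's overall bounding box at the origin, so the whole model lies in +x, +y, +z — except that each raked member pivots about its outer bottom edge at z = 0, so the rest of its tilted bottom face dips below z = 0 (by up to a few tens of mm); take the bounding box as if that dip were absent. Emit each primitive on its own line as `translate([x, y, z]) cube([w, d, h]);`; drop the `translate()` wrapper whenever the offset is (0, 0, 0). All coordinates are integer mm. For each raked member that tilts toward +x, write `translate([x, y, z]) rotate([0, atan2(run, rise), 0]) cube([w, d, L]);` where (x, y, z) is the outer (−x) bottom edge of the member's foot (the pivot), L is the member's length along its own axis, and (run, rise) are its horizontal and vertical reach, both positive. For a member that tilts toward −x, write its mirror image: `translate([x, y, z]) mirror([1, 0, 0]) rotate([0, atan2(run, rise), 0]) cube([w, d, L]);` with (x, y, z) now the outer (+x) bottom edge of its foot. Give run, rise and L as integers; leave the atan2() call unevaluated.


// leg length = √(171² + 760²) = 779
// right-leg outer foot x = 2·171 + 98 = 440
// beam min-corner = (171, 0, 760)
translate([171, 0, 760]) cube([98, 871, 65]);
translate([0, 59, 0]) rotate([0, atan2(171, 760), 0]) cube([42, 39, 779]);
translate([440, 59, 0]) mirror([1, 0, 0]) rotate([0, atan2(171, 760), 0]) cube([42, 39, 779]);
translate([0, 773, 0]) rotate([0, atan2(171, 760), 0]) cube([42, 39, 779]);
translate([440, 773, 0]) mirror([1, 0, 0]) rotate([0, atan2(171, 760), 0]) cube([42, 39, 779]);


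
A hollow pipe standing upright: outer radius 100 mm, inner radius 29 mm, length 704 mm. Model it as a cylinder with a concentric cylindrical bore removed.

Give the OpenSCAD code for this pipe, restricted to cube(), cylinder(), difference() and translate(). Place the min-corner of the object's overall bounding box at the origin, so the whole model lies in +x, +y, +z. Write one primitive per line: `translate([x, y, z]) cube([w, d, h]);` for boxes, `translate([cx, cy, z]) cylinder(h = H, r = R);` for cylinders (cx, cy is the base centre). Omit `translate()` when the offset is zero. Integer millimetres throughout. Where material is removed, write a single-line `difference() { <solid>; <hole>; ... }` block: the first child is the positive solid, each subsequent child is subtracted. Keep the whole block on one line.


difference() { translate([100, 100, 0]) cylinder(h = 704, r = 100); translate([100, 100, 0]) cylinder(h = 704, r = 29); }


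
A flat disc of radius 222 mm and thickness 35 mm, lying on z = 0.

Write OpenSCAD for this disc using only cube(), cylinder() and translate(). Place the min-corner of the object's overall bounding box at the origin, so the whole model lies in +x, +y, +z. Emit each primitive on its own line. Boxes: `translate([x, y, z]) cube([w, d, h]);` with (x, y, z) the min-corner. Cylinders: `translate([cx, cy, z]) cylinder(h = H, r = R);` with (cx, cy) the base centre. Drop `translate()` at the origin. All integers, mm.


translate([222, 222, 0]) cylinder(h = 35, r = 222);


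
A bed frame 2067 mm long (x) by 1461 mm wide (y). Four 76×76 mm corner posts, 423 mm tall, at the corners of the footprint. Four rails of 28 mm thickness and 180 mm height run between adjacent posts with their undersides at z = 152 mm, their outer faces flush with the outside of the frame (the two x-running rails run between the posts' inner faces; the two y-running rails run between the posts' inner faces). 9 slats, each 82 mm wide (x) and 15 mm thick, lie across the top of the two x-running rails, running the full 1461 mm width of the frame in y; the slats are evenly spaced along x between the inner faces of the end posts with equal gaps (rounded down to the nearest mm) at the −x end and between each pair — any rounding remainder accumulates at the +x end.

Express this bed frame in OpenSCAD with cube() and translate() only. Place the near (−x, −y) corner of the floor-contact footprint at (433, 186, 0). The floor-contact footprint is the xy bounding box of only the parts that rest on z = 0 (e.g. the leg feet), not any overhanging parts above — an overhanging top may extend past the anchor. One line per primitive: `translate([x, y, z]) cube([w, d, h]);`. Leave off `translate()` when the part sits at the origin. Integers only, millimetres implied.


translate([433, 186, 0]) cube([76, 76, 423]);
translate([433, 1571, 0]) cube([76, 76, 423]);
translate([2424, 186, 0]) cube([76, 76, 423]);
translate([2424, 1571, 0]) cube([76, 76, 423]);
translate([509, 186, 152]) cube([1915, 28, 180]);
translate([509, 1619, 152]) cube([1915, 28, 180]);
translate([433, 262, 152]) cube([28, 1309, 180]);
translate([2472, 262, 152]) cube([28, 1309, 180]);
translate([626, 186, 332]) cube([82, 1461, 15]);
translate([825, 186, 332]) cube([82, 1461, 15]);
translate([1024, 186, 332]) cube([82, 1461, 15]);
translate([1223, 186, 332]) cube([82, 1461, 15]);
translate([1422, 186, 332]) cube([82, 1461, 15]);
translate([1621, 186, 332]) cube([82, 1461, 15]);
translate([1820, 186, 332]) cube([82, 1461, 15]);
translate([2019, 186, 332]) cube([82, 1461, 15]);
translate([2218, 186, 332]) cube([82, 1461, 15]);


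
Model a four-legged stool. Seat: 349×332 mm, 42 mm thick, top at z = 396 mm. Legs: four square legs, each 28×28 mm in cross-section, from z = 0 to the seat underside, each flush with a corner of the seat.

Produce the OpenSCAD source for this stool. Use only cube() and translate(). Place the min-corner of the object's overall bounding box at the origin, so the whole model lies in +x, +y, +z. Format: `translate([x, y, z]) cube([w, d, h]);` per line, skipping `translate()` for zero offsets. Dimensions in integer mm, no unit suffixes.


translate([0, 0, 354]) cube([349, 332, 42]);
cube([28, 28, 354]);
translate([321, 0, 0]) cube([28, 28, 354]);
translate([0, 304, 0]) cube([28, 28, 354]);
translate([321, 304, 0]) cube([28, 28, 354]);


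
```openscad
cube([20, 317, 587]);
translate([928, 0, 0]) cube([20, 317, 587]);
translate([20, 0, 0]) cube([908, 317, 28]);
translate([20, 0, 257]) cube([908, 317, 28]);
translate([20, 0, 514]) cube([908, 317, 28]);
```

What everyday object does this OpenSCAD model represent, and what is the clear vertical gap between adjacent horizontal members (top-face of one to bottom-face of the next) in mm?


A bookshelf. The clear shelf gap is 229 mm.

Two tall side panels with 3 horizontal boards between them — a bookshelf. The first two shelf undersides are at z = 0 and z = 257; with shelf thickness 28, the clear gap is 257 − 0 − 28 = 229 mm.


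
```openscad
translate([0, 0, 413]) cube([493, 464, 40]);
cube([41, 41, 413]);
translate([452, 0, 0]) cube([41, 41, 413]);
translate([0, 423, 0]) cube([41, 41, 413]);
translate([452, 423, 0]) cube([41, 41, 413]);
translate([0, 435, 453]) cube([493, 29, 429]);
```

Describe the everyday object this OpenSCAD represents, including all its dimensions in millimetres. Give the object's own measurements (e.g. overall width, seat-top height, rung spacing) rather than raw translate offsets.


A chair. The seat is a 493×464×40 mm slab with its top at z = 453 mm, on four 41×41 mm corner legs (flush with the seat edges, standing on z = 0). A flat backrest 29 mm thick, 429 mm tall, spans the full seat width and rises from the seat top along its +y edge, rear face flush with the rear of the seat.


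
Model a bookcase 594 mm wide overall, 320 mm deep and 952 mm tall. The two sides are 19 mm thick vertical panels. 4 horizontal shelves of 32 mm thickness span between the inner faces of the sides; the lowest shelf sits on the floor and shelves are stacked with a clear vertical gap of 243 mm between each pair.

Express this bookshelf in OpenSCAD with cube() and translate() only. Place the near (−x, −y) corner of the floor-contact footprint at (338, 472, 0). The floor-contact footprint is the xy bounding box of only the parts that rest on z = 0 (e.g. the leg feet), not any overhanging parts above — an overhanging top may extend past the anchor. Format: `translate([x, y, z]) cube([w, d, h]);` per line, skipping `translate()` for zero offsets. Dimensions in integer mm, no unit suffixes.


translate([338, 472, 0]) cube([19, 320, 952]);
translate([913, 472, 0]) cube([19, 320, 952]);
translate([357, 472, 0]) cube([556, 320, 32]);
translate([357, 472, 275]) cube([556, 320, 32]);
translate([357, 472, 550]) cube([556, 320, 32]);
translate([357, 472, 825]) cube([556, 320, 32]);


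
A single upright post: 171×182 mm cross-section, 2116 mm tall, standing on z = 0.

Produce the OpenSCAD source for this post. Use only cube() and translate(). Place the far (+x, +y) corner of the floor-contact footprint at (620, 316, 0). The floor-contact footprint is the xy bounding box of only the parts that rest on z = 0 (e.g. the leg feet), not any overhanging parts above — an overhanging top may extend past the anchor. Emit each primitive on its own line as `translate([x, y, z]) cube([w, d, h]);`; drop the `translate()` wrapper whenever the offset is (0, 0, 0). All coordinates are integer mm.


translate([449, 134, 0]) cube([171, 182, 2116]);


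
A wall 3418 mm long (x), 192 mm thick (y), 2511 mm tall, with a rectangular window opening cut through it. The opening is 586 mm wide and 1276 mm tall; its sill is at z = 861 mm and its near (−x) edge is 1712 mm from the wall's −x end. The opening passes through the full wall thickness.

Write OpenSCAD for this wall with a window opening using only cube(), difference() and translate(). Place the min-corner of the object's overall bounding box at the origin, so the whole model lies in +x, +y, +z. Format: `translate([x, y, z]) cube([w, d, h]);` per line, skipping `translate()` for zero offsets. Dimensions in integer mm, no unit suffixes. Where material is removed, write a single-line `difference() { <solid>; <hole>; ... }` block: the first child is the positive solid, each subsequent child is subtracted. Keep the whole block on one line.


difference() { cube([3418, 192, 2511]); translate([1712, 0, 861]) cube([586, 192, 1276]); }


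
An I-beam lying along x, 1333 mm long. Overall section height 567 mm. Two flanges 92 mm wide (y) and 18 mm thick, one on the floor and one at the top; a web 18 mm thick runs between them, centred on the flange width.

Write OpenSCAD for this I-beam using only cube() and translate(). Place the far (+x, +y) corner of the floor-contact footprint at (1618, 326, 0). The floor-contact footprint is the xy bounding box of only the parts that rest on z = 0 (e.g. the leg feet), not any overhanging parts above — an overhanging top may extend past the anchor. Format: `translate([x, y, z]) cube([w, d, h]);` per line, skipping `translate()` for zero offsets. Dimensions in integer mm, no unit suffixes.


translate([285, 234, 0]) cube([1333, 92, 18]);
translate([285, 271, 18]) cube([1333, 18, 531]);
translate([285, 234, 549]) cube([1333, 92, 18]);


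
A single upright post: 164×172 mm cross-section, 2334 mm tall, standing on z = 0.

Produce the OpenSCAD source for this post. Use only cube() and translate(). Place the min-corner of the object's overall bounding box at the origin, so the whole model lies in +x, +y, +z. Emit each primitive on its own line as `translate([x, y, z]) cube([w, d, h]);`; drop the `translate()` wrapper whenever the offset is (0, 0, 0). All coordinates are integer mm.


cube([164, 172, 2334]);


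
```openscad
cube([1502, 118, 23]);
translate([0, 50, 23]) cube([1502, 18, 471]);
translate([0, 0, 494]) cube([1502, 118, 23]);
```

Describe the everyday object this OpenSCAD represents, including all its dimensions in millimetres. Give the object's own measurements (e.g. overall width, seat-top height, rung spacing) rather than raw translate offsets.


An I-beam lying along x, 1502 mm long. Overall section height 517 mm. Two flanges 118 mm wide (y) and 23 mm thick, one on the floor and one at the top; a web 18 mm thick runs between them, centred on the flange width.


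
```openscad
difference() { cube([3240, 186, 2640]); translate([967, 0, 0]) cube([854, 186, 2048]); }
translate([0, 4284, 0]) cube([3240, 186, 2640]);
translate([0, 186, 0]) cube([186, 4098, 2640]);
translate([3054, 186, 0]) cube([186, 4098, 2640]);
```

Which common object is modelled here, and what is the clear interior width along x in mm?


A single room. The interior width is 2868 mm.

Four walls enclosing a rectangle with a door in the front wall — a room. Outside width 3240 minus two 186 mm walls gives 2868 mm.


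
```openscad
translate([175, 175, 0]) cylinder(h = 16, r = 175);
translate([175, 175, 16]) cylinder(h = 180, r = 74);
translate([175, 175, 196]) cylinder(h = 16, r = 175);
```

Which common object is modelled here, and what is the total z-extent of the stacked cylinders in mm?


A spool. The overall height is 212 mm.

Three coaxial cylinders, large–small–large — a spool. Two 16 mm flanges and a 180 mm core give 16 + 180 + 16 = 212 mm.


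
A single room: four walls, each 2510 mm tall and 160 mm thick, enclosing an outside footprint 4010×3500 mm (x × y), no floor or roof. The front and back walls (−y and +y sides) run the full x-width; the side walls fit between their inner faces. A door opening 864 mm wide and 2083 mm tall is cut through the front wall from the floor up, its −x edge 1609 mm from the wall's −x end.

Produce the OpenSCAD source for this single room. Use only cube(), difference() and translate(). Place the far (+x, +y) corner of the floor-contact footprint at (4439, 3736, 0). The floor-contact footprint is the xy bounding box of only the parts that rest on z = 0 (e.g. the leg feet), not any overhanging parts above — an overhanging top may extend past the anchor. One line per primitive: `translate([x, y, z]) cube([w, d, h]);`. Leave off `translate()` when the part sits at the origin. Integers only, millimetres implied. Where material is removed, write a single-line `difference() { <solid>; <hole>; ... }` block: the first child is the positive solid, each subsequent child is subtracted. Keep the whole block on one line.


difference() { translate([429, 236, 0]) cube([4010, 160, 2510]); translate([2038, 236, 0]) cube([864, 160, 2083]); }
translate([429, 3576, 0]) cube([4010, 160, 2510]);
translate([429, 396, 0]) cube([160, 3180, 2510]);
translate([4279, 396, 0]) cube([160, 3180, 2510]);


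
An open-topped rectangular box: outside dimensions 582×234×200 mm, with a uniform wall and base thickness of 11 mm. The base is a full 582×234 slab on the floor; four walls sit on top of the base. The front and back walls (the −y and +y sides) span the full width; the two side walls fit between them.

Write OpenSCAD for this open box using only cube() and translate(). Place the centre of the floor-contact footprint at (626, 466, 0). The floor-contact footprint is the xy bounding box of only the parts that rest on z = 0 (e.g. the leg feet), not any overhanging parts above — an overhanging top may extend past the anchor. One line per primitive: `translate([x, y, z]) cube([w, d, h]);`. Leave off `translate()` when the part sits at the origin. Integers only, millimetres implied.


translate([335, 349, 0]) cube([582, 234, 11]);
translate([335, 349, 11]) cube([582, 11, 189]);
translate([335, 572, 11]) cube([582, 11, 189]);
translate([335, 360, 11]) cube([11, 212, 189]);
translate([906, 360, 11]) cube([11, 212, 189]);


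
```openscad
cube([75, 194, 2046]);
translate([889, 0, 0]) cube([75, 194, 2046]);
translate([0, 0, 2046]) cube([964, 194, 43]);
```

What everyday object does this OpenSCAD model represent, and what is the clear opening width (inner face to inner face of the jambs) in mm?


A door frame. The clear opening width is 814 mm.

Two 2046 mm tall posts with a header on top — a door frame. The left jamb is 75 mm wide at x = 0; the right jamb starts at x = 889. The clear opening is 889 − 75 = 814 mm.


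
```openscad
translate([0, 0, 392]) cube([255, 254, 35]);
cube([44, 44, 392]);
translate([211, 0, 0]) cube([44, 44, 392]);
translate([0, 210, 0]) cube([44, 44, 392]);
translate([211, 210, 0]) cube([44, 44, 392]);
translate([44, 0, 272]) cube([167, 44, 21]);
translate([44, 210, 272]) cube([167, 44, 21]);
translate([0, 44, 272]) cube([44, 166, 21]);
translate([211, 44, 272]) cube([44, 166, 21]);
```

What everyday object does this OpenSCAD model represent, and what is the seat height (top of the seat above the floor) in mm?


A stool. The seat height is 427 mm.

A 255×254×35 slab at z = 392 on four corner posts — a stool. The seat top is 392 + 35 = 427 mm.


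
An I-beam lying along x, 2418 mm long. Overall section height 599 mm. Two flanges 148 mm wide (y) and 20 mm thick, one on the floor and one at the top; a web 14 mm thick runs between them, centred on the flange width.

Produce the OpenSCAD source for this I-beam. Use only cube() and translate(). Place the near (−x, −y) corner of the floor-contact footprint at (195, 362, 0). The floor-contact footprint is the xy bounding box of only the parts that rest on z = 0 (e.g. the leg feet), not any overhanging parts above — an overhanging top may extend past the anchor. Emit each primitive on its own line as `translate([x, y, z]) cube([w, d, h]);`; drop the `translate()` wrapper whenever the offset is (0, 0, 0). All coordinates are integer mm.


translate([195, 362, 0]) cube([2418, 148, 20]);
translate([195, 429, 20]) cube([2418, 14, 559]);
translate([195, 362, 579]) cube([2418, 148, 20]);


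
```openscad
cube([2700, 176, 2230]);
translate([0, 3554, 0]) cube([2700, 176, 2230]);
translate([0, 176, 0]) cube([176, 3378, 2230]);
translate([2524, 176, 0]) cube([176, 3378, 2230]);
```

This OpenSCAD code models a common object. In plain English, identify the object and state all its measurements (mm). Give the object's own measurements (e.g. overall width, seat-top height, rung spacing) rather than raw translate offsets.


The wall frame of a small rectangular building: four walls, each 2230 mm tall and 176 mm thick, enclosing a footprint 2700 mm (x) by 3730 mm (y) outside-to-outside, with no floor or roof. The front and back walls (the −y and +y sides) span the full width; the two side walls fit between them.


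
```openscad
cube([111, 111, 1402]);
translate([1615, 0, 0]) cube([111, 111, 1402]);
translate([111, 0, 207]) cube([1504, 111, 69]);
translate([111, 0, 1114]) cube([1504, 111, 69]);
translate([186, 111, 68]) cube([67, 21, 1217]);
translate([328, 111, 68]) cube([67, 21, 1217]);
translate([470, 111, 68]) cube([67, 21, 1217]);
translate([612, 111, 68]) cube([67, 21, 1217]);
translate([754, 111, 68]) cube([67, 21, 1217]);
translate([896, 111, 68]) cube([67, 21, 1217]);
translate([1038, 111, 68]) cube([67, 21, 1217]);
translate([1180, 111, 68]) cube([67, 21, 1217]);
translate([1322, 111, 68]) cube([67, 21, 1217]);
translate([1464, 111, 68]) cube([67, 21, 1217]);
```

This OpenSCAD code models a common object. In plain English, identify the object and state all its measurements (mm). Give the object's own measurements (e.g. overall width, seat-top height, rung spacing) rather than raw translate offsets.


A fence section. Two 111×111 mm posts, 1402 mm tall, stand on the floor with a clear span of 1504 mm between their inner faces. Two horizontal rails of 111×69 mm section span the gap between the posts with their undersides at z = 207 mm and z = 1114 mm, flush with the posts' −y face. 10 pickets, each 67 mm wide, 21 mm thick and 1217 mm tall, are fixed to the +y face of the rails with their bottoms at z = 68 mm, spaced across the span with a 75 mm gap after the −x post and between neighbouring pickets, with 84 mm left before the +x post.


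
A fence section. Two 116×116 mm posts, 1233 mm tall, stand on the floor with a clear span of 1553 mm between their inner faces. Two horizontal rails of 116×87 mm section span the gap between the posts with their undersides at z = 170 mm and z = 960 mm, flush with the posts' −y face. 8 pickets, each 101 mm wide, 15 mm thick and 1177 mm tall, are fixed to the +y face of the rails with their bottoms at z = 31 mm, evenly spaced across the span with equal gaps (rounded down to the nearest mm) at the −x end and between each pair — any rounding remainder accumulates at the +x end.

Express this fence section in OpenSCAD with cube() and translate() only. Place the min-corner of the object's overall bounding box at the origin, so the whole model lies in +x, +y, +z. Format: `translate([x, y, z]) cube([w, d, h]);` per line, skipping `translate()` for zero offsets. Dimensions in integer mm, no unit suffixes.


cube([116, 116, 1233]);
translate([1669, 0, 0]) cube([116, 116, 1233]);
translate([116, 0, 170]) cube([1553, 116, 87]);
translate([116, 0, 960]) cube([1553, 116, 87]);
translate([198, 116, 31]) cube([101, 15, 1177]);
translate([381, 116, 31]) cube([101, 15, 1177]);
translate([564, 116, 31]) cube([101, 15, 1177]);
translate([747, 116, 31]) cube([101, 15, 1177]);
translate([930, 116, 31]) cube([101, 15, 1177]);
translate([1113, 116, 31]) cube([101, 15, 1177]);
translate([1296, 116, 31]) cube([101, 15, 1177]);
translate([1479, 116, 31]) cube([101, 15, 1177]);


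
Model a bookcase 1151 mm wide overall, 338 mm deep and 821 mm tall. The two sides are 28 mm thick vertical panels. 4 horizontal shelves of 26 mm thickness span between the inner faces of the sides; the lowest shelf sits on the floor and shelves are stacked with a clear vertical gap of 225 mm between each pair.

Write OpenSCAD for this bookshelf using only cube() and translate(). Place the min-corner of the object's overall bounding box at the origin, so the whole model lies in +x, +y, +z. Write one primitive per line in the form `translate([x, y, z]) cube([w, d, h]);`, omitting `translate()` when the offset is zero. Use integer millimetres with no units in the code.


cube([28, 338, 821]);
translate([1123, 0, 0]) cube([28, 338, 821]);
translate([28, 0, 0]) cube([1095, 338, 26]);
translate([28, 0, 251]) cube([1095, 338, 26]);
translate([28, 0, 502]) cube([1095, 338, 26]);
translate([28, 0, 753]) cube([1095, 338, 26]);


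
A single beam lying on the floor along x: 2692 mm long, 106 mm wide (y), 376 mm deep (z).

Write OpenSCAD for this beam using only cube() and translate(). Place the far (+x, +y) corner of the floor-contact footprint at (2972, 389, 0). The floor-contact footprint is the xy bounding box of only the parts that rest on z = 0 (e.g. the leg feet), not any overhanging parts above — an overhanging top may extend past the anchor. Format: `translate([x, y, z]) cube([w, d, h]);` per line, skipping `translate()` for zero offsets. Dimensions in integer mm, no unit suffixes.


translate([280, 283, 0]) cube([2692, 106, 376]);


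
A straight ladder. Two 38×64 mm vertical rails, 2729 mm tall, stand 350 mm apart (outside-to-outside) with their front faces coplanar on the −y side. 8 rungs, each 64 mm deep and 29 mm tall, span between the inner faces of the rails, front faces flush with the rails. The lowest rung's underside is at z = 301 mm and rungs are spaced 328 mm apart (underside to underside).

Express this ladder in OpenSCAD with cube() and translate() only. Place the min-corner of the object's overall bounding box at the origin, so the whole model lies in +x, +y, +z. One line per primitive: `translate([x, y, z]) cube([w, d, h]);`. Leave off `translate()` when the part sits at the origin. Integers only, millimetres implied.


cube([38, 64, 2729]);
translate([312, 0, 0]) cube([38, 64, 2729]);
translate([38, 0, 301]) cube([274, 64, 29]);
translate([38, 0, 629]) cube([274, 64, 29]);
translate([38, 0, 957]) cube([274, 64, 29]);
translate([38, 0, 1285]) cube([274, 64, 29]);
translate([38, 0, 1613]) cube([274, 64, 29]);
translate([38, 0, 1941]) cube([274, 64, 29]);
translate([38, 0, 2269]) cube([274, 64, 29]);
translate([38, 0, 2597]) cube([274, 64, 29]);


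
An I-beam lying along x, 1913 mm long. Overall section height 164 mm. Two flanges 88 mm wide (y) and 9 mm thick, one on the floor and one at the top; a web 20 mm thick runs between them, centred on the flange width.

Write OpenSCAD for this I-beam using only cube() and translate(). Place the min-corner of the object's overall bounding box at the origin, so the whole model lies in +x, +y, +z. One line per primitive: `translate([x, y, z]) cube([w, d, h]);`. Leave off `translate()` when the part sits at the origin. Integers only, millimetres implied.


cube([1913, 88, 9]);
translate([0, 34, 9]) cube([1913, 20, 146]);
translate([0, 0, 155]) cube([1913, 88, 9]);


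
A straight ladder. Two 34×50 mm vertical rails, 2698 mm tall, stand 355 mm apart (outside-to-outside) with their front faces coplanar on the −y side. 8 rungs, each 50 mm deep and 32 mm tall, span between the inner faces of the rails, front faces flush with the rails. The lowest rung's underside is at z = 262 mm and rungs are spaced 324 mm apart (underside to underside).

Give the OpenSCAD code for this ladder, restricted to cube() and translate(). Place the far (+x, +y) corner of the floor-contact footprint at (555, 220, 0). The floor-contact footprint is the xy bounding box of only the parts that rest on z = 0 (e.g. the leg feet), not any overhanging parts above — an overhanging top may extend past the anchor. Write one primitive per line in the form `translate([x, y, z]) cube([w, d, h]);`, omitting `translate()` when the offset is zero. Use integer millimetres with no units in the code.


translate([200, 170, 0]) cube([34, 50, 2698]);
translate([521, 170, 0]) cube([34, 50, 2698]);
translate([234, 170, 262]) cube([287, 50, 32]);
translate([234, 170, 586]) cube([287, 50, 32]);
translate([234, 170, 910]) cube([287, 50, 32]);
translate([234, 170, 1234]) cube([287, 50, 32]);
translate([234, 170, 1558]) cube([287, 50, 32]);
translate([234, 170, 1882]) cube([287, 50, 32]);
translate([234, 170, 2206]) cube([287, 50, 32]);
translate([234, 170, 2530]) cube([287, 50, 32]);


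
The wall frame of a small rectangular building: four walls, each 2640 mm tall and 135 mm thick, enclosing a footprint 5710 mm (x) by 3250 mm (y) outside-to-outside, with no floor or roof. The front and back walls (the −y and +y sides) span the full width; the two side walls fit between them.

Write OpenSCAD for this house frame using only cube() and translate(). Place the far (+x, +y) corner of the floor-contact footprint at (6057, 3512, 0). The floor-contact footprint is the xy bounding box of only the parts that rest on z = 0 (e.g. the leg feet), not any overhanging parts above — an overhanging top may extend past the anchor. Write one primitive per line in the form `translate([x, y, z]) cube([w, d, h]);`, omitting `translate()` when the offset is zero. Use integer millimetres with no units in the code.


translate([347, 262, 0]) cube([5710, 135, 2640]);
translate([347, 3377, 0]) cube([5710, 135, 2640]);
translate([347, 397, 0]) cube([135, 2980, 2640]);
translate([5922, 397, 0]) cube([135, 2980, 2640]);


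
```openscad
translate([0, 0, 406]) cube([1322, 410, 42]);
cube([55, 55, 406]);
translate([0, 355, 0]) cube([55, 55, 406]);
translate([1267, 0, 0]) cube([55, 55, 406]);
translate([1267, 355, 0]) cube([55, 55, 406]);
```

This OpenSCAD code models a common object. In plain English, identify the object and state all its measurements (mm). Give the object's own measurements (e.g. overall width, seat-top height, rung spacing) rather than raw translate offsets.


A bench: a 1322×410 mm seat slab, 42 mm thick, top at z = 448 mm, on four 55×55 mm square legs flush with the seat corners and standing on z = 0.


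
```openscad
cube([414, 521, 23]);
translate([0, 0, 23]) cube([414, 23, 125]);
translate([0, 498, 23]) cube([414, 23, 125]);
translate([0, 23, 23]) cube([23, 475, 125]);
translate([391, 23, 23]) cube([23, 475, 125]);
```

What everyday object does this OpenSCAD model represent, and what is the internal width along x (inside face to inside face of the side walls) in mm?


An open box. The internal width is 368 mm.

A 414×521 base slab with four walls standing on it — an open box. The base is 414 mm wide and the walls are 23 mm thick, so the internal width is 414 − 2 × 23 = 368 mm.


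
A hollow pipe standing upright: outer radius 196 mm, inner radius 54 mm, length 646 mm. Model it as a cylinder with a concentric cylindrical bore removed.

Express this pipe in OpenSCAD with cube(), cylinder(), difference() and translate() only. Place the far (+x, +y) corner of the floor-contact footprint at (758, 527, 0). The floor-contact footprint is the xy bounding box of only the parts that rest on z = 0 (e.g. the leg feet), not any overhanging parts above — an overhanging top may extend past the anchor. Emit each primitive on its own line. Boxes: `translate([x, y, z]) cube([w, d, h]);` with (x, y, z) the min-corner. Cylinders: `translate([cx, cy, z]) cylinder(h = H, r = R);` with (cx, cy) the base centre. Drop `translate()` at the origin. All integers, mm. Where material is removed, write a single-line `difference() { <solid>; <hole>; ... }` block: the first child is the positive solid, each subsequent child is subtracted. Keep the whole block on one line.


difference() { translate([562, 331, 0]) cylinder(h = 646, r = 196); translate([562, 331, 0]) cylinder(h = 646, r = 54); }


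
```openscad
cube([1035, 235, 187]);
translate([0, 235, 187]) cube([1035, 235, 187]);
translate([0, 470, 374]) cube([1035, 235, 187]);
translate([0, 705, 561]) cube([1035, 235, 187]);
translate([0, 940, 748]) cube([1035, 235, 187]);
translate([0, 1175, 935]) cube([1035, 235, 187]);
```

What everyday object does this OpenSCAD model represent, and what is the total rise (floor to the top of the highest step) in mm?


A staircase. The total rise is 1122 mm.

6 identical blocks, each offset up and back from the previous — a staircase. Each step is 187 mm tall and there are 6 of them, so the total rise is 6 × 187 = 1122 mm.


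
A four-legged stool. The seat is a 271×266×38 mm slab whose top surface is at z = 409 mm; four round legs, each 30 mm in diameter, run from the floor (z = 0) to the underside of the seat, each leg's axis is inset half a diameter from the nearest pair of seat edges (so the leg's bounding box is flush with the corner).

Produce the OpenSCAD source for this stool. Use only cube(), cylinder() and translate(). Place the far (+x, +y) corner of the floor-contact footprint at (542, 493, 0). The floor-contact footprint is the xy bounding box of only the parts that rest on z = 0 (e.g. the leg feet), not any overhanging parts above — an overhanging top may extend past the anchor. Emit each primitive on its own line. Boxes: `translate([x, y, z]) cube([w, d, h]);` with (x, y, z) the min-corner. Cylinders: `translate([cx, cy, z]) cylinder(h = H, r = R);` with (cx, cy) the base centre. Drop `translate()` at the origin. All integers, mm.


translate([271, 227, 371]) cube([271, 266, 38]);
translate([286, 242, 0]) cylinder(h = 371, r = 15);
translate([527, 242, 0]) cylinder(h = 371, r = 15);
translate([286, 478, 0]) cylinder(h = 371, r = 15);
translate([527, 478, 0]) cylinder(h = 371, r = 15);


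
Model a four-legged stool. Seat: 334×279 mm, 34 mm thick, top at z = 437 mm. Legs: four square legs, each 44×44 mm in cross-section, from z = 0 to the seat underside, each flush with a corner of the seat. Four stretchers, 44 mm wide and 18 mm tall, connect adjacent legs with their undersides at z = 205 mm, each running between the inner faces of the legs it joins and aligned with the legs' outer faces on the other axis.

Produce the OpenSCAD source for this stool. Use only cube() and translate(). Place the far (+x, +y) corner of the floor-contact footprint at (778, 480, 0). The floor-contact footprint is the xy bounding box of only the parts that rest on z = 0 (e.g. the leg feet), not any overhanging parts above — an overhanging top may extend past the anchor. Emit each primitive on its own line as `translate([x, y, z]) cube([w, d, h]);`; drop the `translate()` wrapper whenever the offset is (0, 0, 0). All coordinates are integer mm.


// leg_h = 437 - 34 = 403
// stretcher span = 334 - 2*44 = 246
translate([444, 201, 403]) cube([334, 279, 34]);
translate([444, 201, 0]) cube([44, 44, 403]);
translate([734, 201, 0]) cube([44, 44, 403]);
translate([444, 436, 0]) cube([44, 44, 403]);
translate([734, 436, 0]) cube([44, 44, 403]);
translate([488, 201, 205]) cube([246, 44, 18]);
translate([488, 436, 205]) cube([246, 44, 18]);
translate([444, 245, 205]) cube([44, 191, 18]);
translate([734, 245, 205]) cube([44, 191, 18]);


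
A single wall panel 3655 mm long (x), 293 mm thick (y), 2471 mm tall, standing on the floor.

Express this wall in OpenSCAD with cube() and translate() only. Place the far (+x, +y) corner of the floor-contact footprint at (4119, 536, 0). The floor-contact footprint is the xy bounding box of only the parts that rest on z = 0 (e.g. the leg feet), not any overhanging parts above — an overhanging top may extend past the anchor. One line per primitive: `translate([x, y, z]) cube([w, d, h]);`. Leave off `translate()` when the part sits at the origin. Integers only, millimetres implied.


translate([464, 243, 0]) cube([3655, 293, 2471]);


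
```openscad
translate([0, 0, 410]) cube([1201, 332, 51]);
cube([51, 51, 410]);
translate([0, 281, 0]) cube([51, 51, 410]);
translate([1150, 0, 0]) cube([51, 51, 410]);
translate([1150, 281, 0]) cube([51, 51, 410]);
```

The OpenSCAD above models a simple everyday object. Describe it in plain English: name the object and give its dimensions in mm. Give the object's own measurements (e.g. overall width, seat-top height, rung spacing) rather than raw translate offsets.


A bench: a 1201×332 mm seat slab, 51 mm thick, top at z = 461 mm, on four 51×51 mm square legs flush with the seat corners and standing on z = 0.


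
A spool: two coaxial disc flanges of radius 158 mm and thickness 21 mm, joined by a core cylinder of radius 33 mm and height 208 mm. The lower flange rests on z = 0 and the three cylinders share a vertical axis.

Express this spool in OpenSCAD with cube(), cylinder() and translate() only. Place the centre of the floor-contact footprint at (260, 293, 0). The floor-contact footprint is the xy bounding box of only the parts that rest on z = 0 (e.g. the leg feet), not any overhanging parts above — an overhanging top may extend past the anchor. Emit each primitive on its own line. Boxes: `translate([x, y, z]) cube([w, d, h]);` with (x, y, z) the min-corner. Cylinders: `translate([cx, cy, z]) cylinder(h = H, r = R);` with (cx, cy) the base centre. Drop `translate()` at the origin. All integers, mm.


translate([260, 293, 0]) cylinder(h = 21, r = 158);
translate([260, 293, 21]) cylinder(h = 208, r = 33);
translate([260, 293, 229]) cylinder(h = 21, r = 158);


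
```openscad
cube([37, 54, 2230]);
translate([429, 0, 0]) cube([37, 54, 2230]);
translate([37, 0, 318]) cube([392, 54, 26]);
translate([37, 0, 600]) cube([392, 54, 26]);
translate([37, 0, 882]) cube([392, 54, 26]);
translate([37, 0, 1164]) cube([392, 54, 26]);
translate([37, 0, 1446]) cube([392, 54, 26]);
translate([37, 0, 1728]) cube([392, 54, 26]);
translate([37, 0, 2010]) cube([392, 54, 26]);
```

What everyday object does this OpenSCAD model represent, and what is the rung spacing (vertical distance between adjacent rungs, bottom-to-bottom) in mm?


A ladder. The rung spacing is 282 mm.

Two tall 37×54 posts with 7 short bars between them — a ladder. Adjacent rungs sit at z = 318 and z = 600, so the spacing is 600 − 318 = 282 mm.


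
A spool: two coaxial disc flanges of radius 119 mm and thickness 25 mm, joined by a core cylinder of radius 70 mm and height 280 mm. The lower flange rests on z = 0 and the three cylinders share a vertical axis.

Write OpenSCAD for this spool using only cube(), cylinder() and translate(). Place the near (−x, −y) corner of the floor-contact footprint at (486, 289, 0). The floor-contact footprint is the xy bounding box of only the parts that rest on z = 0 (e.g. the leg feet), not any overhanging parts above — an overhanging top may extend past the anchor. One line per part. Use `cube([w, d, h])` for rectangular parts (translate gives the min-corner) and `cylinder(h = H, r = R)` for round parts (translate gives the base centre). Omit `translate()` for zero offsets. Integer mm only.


translate([605, 408, 0]) cylinder(h = 25, r = 119);
translate([605, 408, 25]) cylinder(h = 280, r = 70);
translate([605, 408, 305]) cylinder(h = 25, r = 119);


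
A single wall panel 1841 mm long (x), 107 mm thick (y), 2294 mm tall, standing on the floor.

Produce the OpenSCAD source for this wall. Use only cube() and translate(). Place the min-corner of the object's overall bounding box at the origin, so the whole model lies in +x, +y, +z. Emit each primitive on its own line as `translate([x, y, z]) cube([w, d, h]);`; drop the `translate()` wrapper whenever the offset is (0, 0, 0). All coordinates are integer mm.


cube([1841, 107, 2294]);


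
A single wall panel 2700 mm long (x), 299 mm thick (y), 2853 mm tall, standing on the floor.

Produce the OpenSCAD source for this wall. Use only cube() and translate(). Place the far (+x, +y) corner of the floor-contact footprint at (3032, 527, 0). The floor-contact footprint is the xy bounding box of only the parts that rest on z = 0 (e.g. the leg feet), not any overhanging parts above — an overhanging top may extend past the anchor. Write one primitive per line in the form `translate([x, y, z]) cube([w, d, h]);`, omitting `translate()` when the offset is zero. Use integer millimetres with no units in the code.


translate([332, 228, 0]) cube([2700, 299, 2853]);


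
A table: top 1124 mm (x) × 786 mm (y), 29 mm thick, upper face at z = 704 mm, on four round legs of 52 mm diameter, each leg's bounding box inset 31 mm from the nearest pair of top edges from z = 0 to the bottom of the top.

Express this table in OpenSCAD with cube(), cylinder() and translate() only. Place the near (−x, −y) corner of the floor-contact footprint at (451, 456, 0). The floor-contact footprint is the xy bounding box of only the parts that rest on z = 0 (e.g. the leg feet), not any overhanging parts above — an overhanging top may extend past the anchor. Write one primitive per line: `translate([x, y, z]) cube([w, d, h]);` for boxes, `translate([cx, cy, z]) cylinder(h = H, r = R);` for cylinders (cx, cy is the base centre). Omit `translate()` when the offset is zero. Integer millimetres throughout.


translate([420, 425, 675]) cube([1124, 786, 29]);
translate([477, 482, 0]) cylinder(h = 675, r = 26);
translate([1487, 482, 0]) cylinder(h = 675, r = 26);
translate([477, 1154, 0]) cylinder(h = 675, r = 26);
translate([1487, 1154, 0]) cylinder(h = 675, r = 26);
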